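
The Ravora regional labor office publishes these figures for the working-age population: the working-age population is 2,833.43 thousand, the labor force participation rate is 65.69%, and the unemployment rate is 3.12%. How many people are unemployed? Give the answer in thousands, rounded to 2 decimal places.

About 58.07 thousand are unemployed.

Labor force = 0.6569 × 2,833.43 = 1,861.28 thousand.
Unemployed = 0.0312 × 1,861.28 ≈ 58.07 thousand.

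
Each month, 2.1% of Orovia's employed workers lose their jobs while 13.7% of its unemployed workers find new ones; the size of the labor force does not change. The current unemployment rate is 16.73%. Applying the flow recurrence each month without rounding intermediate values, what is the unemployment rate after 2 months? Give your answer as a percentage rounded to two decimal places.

With a fixed labor force, u_{t+1} = u_t + s·(1−u_t) − f·u_t = u_t·(1−s−f) + s.
Here 1−s−f = 0.842 and s = 0.021.
u_1 = 0.167300 × 0.842 + 0.021 = 0.161867.
u_2 = 0.161867 × 0.842 + 0.021 = 0.157292.

Unemployment rate after two months ≈ 15.73%.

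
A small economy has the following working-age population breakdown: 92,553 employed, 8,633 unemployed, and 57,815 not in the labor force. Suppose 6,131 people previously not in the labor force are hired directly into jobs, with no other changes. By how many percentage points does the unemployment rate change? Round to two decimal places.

Initially, labor force = 92,553 + 8,633 = 101,186, so u = 8,633/101,186 = 8.53%.
After the change, employed and labor force both rise by 6,131; unemployed unchanged → E = 98,684, U = 8,633, labor force = 107,317.
New unemployment rate = 8,633 / 107,317 = 8.04%.
Change = 8.04% − 8.53% = −0.49 percentage points.

The unemployment rate changes by −0.49 percentage points.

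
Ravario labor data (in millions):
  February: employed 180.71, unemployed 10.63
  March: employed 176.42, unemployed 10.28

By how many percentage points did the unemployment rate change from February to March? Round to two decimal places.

February: labor force = 180.71 + 10.63 = 191.34; u = 10.63/191.34 = 5.56%.
March: labor force = 176.42 + 10.28 = 186.70; u = 10.28/186.70 = 5.51%.
Change = 5.51% − 5.56% = −0.05 pp.

The unemployment rate changed by −0.05 percentage points.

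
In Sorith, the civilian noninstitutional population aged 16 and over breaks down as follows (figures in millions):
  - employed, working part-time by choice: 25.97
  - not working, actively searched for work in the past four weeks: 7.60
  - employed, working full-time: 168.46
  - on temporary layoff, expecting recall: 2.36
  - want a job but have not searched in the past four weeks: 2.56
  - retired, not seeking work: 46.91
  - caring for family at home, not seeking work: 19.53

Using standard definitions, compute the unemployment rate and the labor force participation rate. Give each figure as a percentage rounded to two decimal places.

Employed = 25.97 + 168.46 = 194.43 million.
Unemployed = 7.60 + 2.36 = 9.96 million (jobless and actively searching, or on temporary layoff).
Labor force = 194.43 + 9.96 = 204.39 million.
Not in labor force = 2.56 + 46.91 + 19.53 = 69.00 million (those not working and not actively searching are outside the labor force — including those who want a job but have given up searching).
Civilian working-age population = 204.39 + 69.00 = 273.39 million.
Unemployment rate = 9.96 / 204.39 = 4.87%.
Labor force participation rate = 204.39 / 273.39 = 74.76%.

Unemployment rate ≈ 4.87%; labor force participation rate ≈ 74.76%.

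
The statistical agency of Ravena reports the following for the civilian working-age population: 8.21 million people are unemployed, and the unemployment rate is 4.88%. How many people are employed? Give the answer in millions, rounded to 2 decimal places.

Labor force = U / u = 8.21 / 0.0488 ≈ 168.24 million.
Employed = labor force − unemployed = 168.24 − 8.21 = 160.03 million.

About 160.03 million are employed.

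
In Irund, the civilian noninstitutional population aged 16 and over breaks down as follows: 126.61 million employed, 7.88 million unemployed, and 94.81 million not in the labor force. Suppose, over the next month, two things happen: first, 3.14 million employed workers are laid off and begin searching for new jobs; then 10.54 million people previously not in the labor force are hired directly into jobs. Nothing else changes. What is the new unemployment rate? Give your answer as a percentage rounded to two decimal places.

Initially, labor force = 126.61 + 7.88 = 134.49 million, so u = 7.88/134.49 = 5.86%.
After the first change, employed falls and unemployed rises by 3.14; labor force unchanged → E = 123.47, U = 11.02, labor force = 134.49 million.
After the second change, employed and labor force both rise by 10.54; unemployed unchanged → E = 134.01, U = 11.02, labor force = 145.03 million.
New unemployment rate = 11.02 / 145.03 = 7.60%.

New unemployment rate ≈ 7.60%.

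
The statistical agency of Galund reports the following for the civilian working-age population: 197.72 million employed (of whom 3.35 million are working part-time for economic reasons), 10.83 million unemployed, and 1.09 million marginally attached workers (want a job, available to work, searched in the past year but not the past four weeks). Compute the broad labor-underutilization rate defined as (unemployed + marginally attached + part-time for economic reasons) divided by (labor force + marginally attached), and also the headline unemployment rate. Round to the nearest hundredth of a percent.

Labor force = 197.72 + 10.83 = 208.55 million.
Numerator = 10.83 + 1.09 + 3.35 = 15.27 million.
Denominator = 208.55 + 1.09 = 209.64 million.
Broad rate = 15.27 / 209.64 = 7.28%.
Headline unemployment rate = 10.83 / 208.55 = 5.19%.

Broad underutilization rate ≈ 7.28%; headline unemployment rate ≈ 5.19%.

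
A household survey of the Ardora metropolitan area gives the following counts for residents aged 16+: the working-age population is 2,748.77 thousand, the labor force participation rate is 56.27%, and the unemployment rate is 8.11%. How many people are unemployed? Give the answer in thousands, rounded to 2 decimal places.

Labor force = 0.5627 × 2,748.77 = 1,546.73 thousand.
Unemployed = 0.0811 × 1,546.73 ≈ 125.44 thousand.

About 125.44 thousand are unemployed.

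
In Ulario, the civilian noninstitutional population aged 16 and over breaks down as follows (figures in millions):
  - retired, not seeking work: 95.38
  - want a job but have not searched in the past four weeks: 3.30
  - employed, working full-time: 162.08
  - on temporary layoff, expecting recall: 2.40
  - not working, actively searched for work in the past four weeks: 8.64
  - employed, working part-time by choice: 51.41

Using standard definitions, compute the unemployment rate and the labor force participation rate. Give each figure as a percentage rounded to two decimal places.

Employed = 162.08 + 51.41 = 213.49 million.
Unemployed = 2.40 + 8.64 = 11.04 million (jobless and actively searching, or on temporary layoff).
Labor force = 213.49 + 11.04 = 224.53 million.
Not in labor force = 95.38 + 3.30 = 98.68 million (those not working and not actively searching are outside the labor force — including those who want a job but have given up searching).
Civilian working-age population = 224.53 + 98.68 = 323.21 million.
Unemployment rate = 11.04 / 224.53 = 4.92%.
Labor force participation rate = 224.53 / 323.21 = 69.47%.

Unemployment rate ≈ 4.92%; labor force participation rate ≈ 69.47%.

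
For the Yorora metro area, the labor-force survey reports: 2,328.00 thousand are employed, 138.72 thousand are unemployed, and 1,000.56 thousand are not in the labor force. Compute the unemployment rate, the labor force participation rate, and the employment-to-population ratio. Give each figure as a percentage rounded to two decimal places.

Labor force = employed + unemployed = 2,328.00 + 138.72 = 2,466.72 thousand.
Working-age population = 2,466.72 + 1,000.56 = 3,467.28 thousand.
Unemployment rate = 138.72 / 2,466.72 = 5.62%.
Labor force participation rate = 2,466.72 / 3,467.28 = 71.14%.
Employment-population ratio = 2,328.00 / 3,467.28 = 67.14%.

Unemployment rate ≈ 5.62%; labor force participation rate ≈ 71.14%; employment-population ratio ≈ 67.14%.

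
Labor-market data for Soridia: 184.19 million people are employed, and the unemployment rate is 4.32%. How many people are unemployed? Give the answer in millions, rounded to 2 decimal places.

Let U be the number unemployed. The labor force is E + U, and U/(E+U) = 0.0432.
So U = 0.0432 × 184.19 / (1 − 0.0432) = 7.9570 / 0.9568 ≈ 8.32 million.

About 8.32 million are unemployed.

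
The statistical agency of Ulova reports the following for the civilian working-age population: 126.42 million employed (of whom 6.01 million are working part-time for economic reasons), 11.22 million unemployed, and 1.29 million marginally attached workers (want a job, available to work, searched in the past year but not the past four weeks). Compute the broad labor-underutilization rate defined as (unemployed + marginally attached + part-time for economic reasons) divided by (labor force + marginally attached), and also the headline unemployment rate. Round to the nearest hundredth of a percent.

Broad underutilization rate ≈ 13.33%; headline unemployment rate ≈ 8.15%.

Labor force = 126.42 + 11.22 = 137.64 million.
Numerator = 11.22 + 1.29 + 6.01 = 18.52 million.
Denominator = 137.64 + 1.29 = 138.93 million.
Broad rate = 18.52 / 138.93 = 13.33%.
Headline unemployment rate = 11.22 / 137.64 = 8.15%.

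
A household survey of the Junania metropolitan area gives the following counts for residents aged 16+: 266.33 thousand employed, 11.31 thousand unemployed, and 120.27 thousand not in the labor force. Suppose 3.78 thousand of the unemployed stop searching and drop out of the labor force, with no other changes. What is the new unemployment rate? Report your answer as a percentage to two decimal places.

New unemployment rate ≈ 2.75%.

Initially, labor force = 266.33 + 11.31 = 277.64 thousand, so u = 11.31/277.64 = 4.07%.
After the change, unemployed and labor force both fall by 3.78 → E = 266.33, U = 7.53, labor force = 273.86 thousand.
New unemployment rate = 7.53 / 273.86 = 2.75%.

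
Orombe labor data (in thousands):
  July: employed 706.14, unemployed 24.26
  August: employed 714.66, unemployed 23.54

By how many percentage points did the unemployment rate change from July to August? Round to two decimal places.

The unemployment rate changed by −0.13 percentage points.

July: labor force = 706.14 + 24.26 = 730.40; u = 24.26/730.40 = 3.32%.
August: labor force = 714.66 + 23.54 = 738.20; u = 23.54/738.20 = 3.19%.
Change = 3.19% − 3.32% = −0.13 pp.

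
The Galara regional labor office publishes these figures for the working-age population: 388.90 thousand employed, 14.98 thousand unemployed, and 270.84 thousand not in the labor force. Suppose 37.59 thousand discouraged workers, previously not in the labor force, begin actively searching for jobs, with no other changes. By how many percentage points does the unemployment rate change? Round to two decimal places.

Initially, labor force = 388.90 + 14.98 = 403.88 thousand, so u = 14.98/403.88 = 3.71%.
After the change, unemployed and labor force both rise by 37.59 → E = 388.90, U = 52.57, labor force = 441.47 thousand.
New unemployment rate = 52.57 / 441.47 = 11.91%.
Change = 11.91% − 3.71% = +8.20 percentage points.

The unemployment rate changes by +8.20 percentage points.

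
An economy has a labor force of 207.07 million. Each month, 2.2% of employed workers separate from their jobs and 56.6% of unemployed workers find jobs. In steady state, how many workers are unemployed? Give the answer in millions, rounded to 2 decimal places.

Steady-state unemployment rate u* = s/(s+f) = 2.2/(2.2+56.6) = 0.037415.
Unemployed = u* × labor force = 0.037415 × 207.07 ≈ 7.75 million.

About 7.75 million are unemployed in steady state.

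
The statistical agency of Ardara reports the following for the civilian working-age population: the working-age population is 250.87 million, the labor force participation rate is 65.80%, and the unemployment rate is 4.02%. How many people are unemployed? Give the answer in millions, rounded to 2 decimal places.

Labor force = 0.6580 × 250.87 = 165.07 million.
Unemployed = 0.0402 × 165.07 ≈ 6.64 million.

About 6.64 million are unemployed.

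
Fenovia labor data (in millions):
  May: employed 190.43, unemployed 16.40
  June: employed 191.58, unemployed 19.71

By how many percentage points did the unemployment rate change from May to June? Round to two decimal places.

The unemployment rate changed by +1.40 percentage points.

May: labor force = 190.43 + 16.40 = 206.83; u = 16.40/206.83 = 7.93%.
June: labor force = 191.58 + 19.71 = 211.29; u = 19.71/211.29 = 9.33%.
Change = 9.33% − 7.93% = +1.40 pp.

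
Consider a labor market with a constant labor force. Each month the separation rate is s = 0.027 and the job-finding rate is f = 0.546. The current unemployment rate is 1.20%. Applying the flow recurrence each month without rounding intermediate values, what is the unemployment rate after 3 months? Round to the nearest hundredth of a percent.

With a fixed labor force, u_{t+1} = u_t + s·(1−u_t) − f·u_t = u_t·(1−s−f) + s.
Here 1−s−f = 0.427 and s = 0.027.
u_1 = 0.012000 × 0.427 + 0.027 = 0.032124.
u_2 = 0.032124 × 0.427 + 0.027 = 0.040717.
u_3 = 0.040717 × 0.427 + 0.027 = 0.044386.

Unemployment rate after three months ≈ 4.44%.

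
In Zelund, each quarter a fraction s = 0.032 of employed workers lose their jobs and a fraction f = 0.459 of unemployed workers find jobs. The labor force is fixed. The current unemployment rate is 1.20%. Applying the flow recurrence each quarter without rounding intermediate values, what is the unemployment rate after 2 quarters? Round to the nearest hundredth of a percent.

Unemployment rate after two quarters ≈ 5.14%.

With a fixed labor force, u_{t+1} = u_t + s·(1−u_t) − f·u_t = u_t·(1−s−f) + s.
Here 1−s−f = 0.509 and s = 0.032.
u_1 = 0.012000 × 0.509 + 0.032 = 0.038108.
u_2 = 0.038108 × 0.509 + 0.032 = 0.051397.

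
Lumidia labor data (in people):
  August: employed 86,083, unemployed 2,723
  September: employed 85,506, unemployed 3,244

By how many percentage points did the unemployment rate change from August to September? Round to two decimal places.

August: labor force = 86,083 + 2,723 = 88,806; u = 2,723/88,806 = 3.07%.
September: labor force = 85,506 + 3,244 = 88,750; u = 3,244/88,750 = 3.66%.
Change = 3.66% − 3.07% = +0.59 pp.

The unemployment rate changed by +0.59 percentage points.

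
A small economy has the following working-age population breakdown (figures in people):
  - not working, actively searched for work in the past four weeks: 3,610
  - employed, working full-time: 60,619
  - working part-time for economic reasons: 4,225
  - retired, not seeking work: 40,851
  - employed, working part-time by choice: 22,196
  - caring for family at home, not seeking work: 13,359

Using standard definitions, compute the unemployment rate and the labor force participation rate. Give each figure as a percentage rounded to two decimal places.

Unemployment rate ≈ 3.98%; labor force participation rate ≈ 62.58%.

Employed = 60,619 + 4,225 + 22,196 = 87,040 (anyone who worked, including part-time for economic reasons, counts as employed).
Unemployed = 3,610.
Labor force = 87,040 + 3,610 = 90,650.
Not in labor force = 40,851 + 13,359 = 54,210 (those not working and not actively searching are outside the labor force).
Civilian working-age population = 90,650 + 54,210 = 144,860.
Unemployment rate = 3,610 / 90,650 = 3.98%.
Labor force participation rate = 90,650 / 144,860 = 62.58%.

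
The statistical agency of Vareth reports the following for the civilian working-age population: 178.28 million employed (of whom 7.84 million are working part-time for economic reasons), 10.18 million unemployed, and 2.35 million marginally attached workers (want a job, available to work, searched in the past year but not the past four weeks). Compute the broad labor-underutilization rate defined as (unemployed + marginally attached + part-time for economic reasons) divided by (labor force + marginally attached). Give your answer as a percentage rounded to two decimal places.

Broad underutilization rate ≈ 10.68%.

Labor force = 178.28 + 10.18 = 188.46 million.
Numerator = 10.18 + 2.35 + 7.84 = 20.37 million.
Denominator = 188.46 + 2.35 = 190.81 million.
Broad rate = 20.37 / 190.81 = 10.68%.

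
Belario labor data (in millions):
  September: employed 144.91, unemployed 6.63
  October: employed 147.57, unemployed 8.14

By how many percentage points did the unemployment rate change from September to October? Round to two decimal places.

September: labor force = 144.91 + 6.63 = 151.54; u = 6.63/151.54 = 4.38%.
October: labor force = 147.57 + 8.14 = 155.71; u = 8.14/155.71 = 5.23%.
Change = 5.23% − 4.38% = +0.85 pp.

The unemployment rate changed by +0.85 percentage points.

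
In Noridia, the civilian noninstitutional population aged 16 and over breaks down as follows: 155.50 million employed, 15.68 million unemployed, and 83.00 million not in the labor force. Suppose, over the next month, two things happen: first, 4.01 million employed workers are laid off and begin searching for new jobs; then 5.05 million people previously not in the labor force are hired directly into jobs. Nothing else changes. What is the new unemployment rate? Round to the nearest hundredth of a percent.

Initially, labor force = 155.50 + 15.68 = 171.18 million, so u = 15.68/171.18 = 9.16%.
After the first change, employed falls and unemployed rises by 4.01; labor force unchanged → E = 151.49, U = 19.69, labor force = 171.18 million.
After the second change, employed and labor force both rise by 5.05; unemployed unchanged → E = 156.54, U = 19.69, labor force = 176.23 million.
New unemployment rate = 19.69 / 176.23 = 11.17%.

New unemployment rate ≈ 11.17%.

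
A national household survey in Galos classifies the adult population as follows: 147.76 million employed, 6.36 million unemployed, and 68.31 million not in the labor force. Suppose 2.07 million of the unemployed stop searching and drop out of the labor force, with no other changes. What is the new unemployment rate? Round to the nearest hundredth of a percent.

New unemployment rate ≈ 2.82%.

Initially, labor force = 147.76 + 6.36 = 154.12 million, so u = 6.36/154.12 = 4.13%.
After the change, unemployed and labor force both fall by 2.07 → E = 147.76, U = 4.29, labor force = 152.05 million.
New unemployment rate = 4.29 / 152.05 = 2.82%.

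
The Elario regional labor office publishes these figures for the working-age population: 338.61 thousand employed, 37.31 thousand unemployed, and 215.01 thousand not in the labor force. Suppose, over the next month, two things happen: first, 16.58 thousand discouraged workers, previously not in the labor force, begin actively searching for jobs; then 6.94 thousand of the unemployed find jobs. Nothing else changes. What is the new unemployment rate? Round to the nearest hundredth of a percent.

Initially, labor force = 338.61 + 37.31 = 375.92 thousand, so u = 37.31/375.92 = 9.92%.
After the first change, unemployed and labor force both rise by 16.58 → E = 338.61, U = 53.89, labor force = 392.50 thousand.
After the second change, unemployed falls and employed rises by 6.94; labor force unchanged → E = 345.55, U = 46.95, labor force = 392.50 thousand.
New unemployment rate = 46.95 / 392.50 = 11.96%.

New unemployment rate ≈ 11.96%.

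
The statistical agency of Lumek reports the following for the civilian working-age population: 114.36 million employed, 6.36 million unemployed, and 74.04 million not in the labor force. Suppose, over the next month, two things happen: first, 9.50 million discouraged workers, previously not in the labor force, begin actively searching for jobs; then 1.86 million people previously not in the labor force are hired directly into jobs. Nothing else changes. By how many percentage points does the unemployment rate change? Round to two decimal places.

Initially, labor force = 114.36 + 6.36 = 120.72 million, so u = 6.36/120.72 = 5.27%.
After the first change, unemployed and labor force both rise by 9.50 → E = 114.36, U = 15.86, labor force = 130.22 million.
After the second change, employed and labor force both rise by 1.86; unemployed unchanged → E = 116.22, U = 15.86, labor force = 132.08 million.
New unemployment rate = 15.86 / 132.08 = 12.01%.
Change = 12.01% − 5.27% = +6.74 percentage points.

The unemployment rate changes by +6.74 percentage points.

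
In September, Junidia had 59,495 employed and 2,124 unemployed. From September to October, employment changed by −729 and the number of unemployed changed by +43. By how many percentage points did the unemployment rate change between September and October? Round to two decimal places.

September: labor force = 59,495 + 2,124 = 61,619; u = 2,124/61,619 = 3.45%.
October: labor force = 58,766 + 2,167 = 60,933; u = 2,167/60,933 = 3.56%.
Change = 3.56% − 3.45% = +0.11 pp.

The unemployment rate changed by +0.11 percentage points.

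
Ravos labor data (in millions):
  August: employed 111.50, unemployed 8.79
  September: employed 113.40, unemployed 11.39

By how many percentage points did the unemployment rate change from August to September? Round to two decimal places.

August: labor force = 111.50 + 8.79 = 120.29; u = 8.79/120.29 = 7.31%.
September: labor force = 113.40 + 11.39 = 124.79; u = 11.39/124.79 = 9.13%.
Change = 9.13% − 7.31% = +1.82 pp.

The unemployment rate changed by +1.82 percentage points.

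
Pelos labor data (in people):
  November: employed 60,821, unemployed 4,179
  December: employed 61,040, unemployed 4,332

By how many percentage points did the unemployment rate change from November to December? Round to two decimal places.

The unemployment rate changed by +0.20 percentage points.

November: labor force = 60,821 + 4,179 = 65,000; u = 4,179/65,000 = 6.43%.
December: labor force = 61,040 + 4,332 = 65,372; u = 4,332/65,372 = 6.63%.
Change = 6.63% − 6.43% = +0.20 pp.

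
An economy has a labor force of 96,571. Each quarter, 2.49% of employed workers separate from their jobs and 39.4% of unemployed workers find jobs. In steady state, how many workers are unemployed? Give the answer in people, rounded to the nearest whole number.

Steady-state unemployment rate u* = s/(s+f) = 2.49/(2.49+39.4) = 0.059441.
Unemployed = u* × labor force = 0.059441 × 96,571 ≈ 5,740.

About 5,740 are unemployed in steady state.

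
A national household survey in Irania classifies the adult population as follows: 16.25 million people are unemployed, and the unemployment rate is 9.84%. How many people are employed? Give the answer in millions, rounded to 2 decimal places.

About 148.89 million are employed.

Labor force = U / u = 16.25 / 0.0984 ≈ 165.14 million.
Employed = labor force − unemployed = 165.14 − 16.25 = 148.89 million.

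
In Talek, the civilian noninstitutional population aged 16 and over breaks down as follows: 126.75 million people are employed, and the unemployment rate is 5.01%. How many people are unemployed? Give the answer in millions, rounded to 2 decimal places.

About 6.69 million are unemployed.

Let U be the number unemployed. The labor force is E + U, and U/(E+U) = 0.0501.
So U = 0.0501 × 126.75 / (1 − 0.0501) = 6.3502 / 0.9499 ≈ 6.69 million.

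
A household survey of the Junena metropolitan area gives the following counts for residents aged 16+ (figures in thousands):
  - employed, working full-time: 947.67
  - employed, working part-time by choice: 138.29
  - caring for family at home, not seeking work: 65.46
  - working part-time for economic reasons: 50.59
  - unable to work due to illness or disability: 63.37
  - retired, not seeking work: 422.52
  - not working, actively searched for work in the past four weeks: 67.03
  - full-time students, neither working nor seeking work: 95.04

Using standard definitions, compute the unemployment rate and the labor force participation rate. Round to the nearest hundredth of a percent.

Employed = 947.67 + 138.29 + 50.59 = 1,136.55 thousand (anyone who worked, including part-time for economic reasons, counts as employed).
Unemployed = 67.03 thousand.
Labor force = 1,136.55 + 67.03 = 1,203.58 thousand.
Not in labor force = 65.46 + 63.37 + 422.52 + 95.04 = 646.39 thousand (those not working and not actively searching are outside the labor force).
Civilian working-age population = 1,203.58 + 646.39 = 1,849.97 thousand.
Unemployment rate = 67.03 / 1,203.58 = 5.57%.
Labor force participation rate = 1,203.58 / 1,849.97 = 65.06%.

Unemployment rate ≈ 5.57%; labor force participation rate ≈ 65.06%.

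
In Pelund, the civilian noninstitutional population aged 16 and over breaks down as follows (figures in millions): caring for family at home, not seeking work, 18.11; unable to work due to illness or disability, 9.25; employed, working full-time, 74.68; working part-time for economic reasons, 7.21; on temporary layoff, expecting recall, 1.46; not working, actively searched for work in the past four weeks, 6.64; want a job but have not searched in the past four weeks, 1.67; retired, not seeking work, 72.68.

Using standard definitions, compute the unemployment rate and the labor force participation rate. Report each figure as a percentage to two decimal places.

Unemployment rate ≈ 9.00%; labor force participation rate ≈ 46.94%.

Employed = 74.68 + 7.21 = 81.89 million (anyone who worked, including part-time for economic reasons, counts as employed).
Unemployed = 1.46 + 6.64 = 8.10 million (jobless and actively searching, or on temporary layoff).
Labor force = 81.89 + 8.10 = 89.99 million.
Not in labor force = 18.11 + 9.25 + 1.67 + 72.68 = 101.71 million (those not working and not actively searching are outside the labor force — including those who want a job but have given up searching).
Civilian working-age population = 89.99 + 101.71 = 191.70 million.
Unemployment rate = 8.10 / 89.99 = 9.00%.
Labor force participation rate = 89.99 / 191.70 = 46.94%.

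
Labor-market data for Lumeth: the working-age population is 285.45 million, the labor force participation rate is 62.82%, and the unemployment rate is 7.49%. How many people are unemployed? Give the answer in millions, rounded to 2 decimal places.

About 13.43 million are unemployed.

Labor force = 0.6282 × 285.45 = 179.32 million.
Unemployed = 0.0749 × 179.32 ≈ 13.43 million.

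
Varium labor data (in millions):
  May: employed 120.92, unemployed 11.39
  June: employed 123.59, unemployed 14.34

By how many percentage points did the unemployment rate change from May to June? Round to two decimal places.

May: labor force = 120.92 + 11.39 = 132.31; u = 11.39/132.31 = 8.61%.
June: labor force = 123.59 + 14.34 = 137.93; u = 14.34/137.93 = 10.40%.
Change = 10.40% − 8.61% = +1.79 pp.

The unemployment rate changed by +1.79 percentage points.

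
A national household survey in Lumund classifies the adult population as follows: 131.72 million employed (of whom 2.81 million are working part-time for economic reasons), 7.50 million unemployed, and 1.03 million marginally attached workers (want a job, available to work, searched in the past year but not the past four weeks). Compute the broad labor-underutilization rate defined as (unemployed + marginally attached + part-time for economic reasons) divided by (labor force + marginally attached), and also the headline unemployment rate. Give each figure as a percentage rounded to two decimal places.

Labor force = 131.72 + 7.50 = 139.22 million.
Numerator = 7.50 + 1.03 + 2.81 = 11.34 million.
Denominator = 139.22 + 1.03 = 140.25 million.
Broad rate = 11.34 / 140.25 = 8.09%.
Headline unemployment rate = 7.50 / 139.22 = 5.39%.

Broad underutilization rate ≈ 8.09%; headline unemployment rate ≈ 5.39%.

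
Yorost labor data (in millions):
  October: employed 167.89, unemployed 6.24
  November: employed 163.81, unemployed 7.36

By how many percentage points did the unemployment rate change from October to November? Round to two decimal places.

The unemployment rate changed by +0.72 percentage points.

October: labor force = 167.89 + 6.24 = 174.13; u = 6.24/174.13 = 3.58%.
November: labor force = 163.81 + 7.36 = 171.17; u = 7.36/171.17 = 4.30%.
Change = 4.30% − 3.58% = +0.72 pp.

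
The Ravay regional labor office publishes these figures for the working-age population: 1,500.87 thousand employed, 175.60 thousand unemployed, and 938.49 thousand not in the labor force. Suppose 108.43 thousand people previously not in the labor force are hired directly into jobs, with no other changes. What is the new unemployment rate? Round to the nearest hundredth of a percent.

Initially, labor force = 1,500.87 + 175.60 = 1,676.47 thousand, so u = 175.60/1,676.47 = 10.47%.
After the change, employed and labor force both rise by 108.43; unemployed unchanged → E = 1,609.30, U = 175.60, labor force = 1,784.90 thousand.
New unemployment rate = 175.60 / 1,784.90 = 9.84%.

New unemployment rate ≈ 9.84%.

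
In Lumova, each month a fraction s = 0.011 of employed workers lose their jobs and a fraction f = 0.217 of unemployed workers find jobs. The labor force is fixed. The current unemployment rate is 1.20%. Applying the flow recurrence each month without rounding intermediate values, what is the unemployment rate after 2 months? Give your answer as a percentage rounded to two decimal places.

With a fixed labor force, u_{t+1} = u_t + s·(1−u_t) − f·u_t = u_t·(1−s−f) + s.
Here 1−s−f = 0.772 and s = 0.011.
u_1 = 0.012000 × 0.772 + 0.011 = 0.020264.
u_2 = 0.020264 × 0.772 + 0.011 = 0.026644.

Unemployment rate after two months ≈ 2.66%.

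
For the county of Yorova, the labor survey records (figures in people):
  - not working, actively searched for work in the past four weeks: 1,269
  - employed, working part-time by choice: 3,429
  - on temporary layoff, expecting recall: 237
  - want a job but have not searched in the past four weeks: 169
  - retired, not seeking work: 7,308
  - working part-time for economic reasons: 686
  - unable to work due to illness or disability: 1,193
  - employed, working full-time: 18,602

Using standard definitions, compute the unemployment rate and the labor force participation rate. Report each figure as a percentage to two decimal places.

Unemployment rate ≈ 6.22%; labor force participation rate ≈ 73.64%.

Employed = 3,429 + 686 + 18,602 = 22,717 (anyone who worked, including part-time for economic reasons, counts as employed).
Unemployed = 1,269 + 237 = 1,506 (jobless and actively searching, or on temporary layoff).
Labor force = 22,717 + 1,506 = 24,223.
Not in labor force = 169 + 7,308 + 1,193 = 8,670 (those not working and not actively searching are outside the labor force — including those who want a job but have given up searching).
Civilian working-age population = 24,223 + 8,670 = 32,893.
Unemployment rate = 1,506 / 24,223 = 6.22%.
Labor force participation rate = 24,223 / 32,893 = 73.64%.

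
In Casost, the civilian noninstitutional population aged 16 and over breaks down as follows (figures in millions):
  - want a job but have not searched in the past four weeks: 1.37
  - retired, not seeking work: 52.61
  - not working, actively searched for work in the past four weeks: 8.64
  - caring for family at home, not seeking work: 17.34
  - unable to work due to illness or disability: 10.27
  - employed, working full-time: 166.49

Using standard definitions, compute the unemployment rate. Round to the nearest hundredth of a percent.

Employed = 166.49 million.
Unemployed = 8.64 million.
Labor force = 166.49 + 8.64 = 175.13 million.
Unemployment rate = 8.64 / 175.13 = 4.93%.

Unemployment rate ≈ 4.93%.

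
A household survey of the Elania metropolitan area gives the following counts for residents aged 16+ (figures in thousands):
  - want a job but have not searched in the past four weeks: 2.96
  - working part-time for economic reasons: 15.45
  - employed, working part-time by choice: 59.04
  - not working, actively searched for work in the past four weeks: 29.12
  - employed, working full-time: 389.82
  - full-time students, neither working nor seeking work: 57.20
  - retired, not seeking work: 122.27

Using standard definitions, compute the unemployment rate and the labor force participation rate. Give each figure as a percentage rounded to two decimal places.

Employed = 15.45 + 59.04 + 389.82 = 464.31 thousand (anyone who worked, including part-time for economic reasons, counts as employed).
Unemployed = 29.12 thousand.
Labor force = 464.31 + 29.12 = 493.43 thousand.
Not in labor force = 2.96 + 57.20 + 122.27 = 182.43 thousand (those not working and not actively searching are outside the labor force — including those who want a job but have given up searching).
Civilian working-age population = 493.43 + 182.43 = 675.86 thousand.
Unemployment rate = 29.12 / 493.43 = 5.90%.
Labor force participation rate = 493.43 / 675.86 = 73.01%.

Unemployment rate ≈ 5.90%; labor force participation rate ≈ 73.01%.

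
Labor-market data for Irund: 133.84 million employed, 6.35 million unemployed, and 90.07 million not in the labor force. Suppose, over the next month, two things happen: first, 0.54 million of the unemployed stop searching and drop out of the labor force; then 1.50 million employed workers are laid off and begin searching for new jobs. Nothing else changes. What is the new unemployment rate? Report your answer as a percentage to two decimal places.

New unemployment rate ≈ 5.23%.

Initially, labor force = 133.84 + 6.35 = 140.19 million, so u = 6.35/140.19 = 4.53%.
After the first change, unemployed and labor force both fall by 0.54 → E = 133.84, U = 5.81, labor force = 139.65 million.
After the second change, employed falls and unemployed rises by 1.50; labor force unchanged → E = 132.34, U = 7.31, labor force = 139.65 million.
New unemployment rate = 7.31 / 139.65 = 5.23%.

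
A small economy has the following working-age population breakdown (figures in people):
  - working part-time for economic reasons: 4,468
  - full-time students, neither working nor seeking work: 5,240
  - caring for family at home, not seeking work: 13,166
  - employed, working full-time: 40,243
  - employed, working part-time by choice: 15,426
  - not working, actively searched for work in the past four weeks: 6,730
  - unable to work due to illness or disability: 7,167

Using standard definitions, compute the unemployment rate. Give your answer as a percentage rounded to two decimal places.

Unemployment rate ≈ 10.06%.

Employed = 4,468 + 40,243 + 15,426 = 60,137 (anyone who worked, including part-time for economic reasons, counts as employed).
Unemployed = 6,730.
Labor force = 60,137 + 6,730 = 66,867.
Unemployment rate = 6,730 / 66,867 = 10.06%.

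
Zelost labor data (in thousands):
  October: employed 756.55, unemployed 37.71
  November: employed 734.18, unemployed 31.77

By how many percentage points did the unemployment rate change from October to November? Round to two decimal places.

October: labor force = 756.55 + 37.71 = 794.26; u = 37.71/794.26 = 4.75%.
November: labor force = 734.18 + 31.77 = 765.95; u = 31.77/765.95 = 4.15%.
Change = 4.15% − 4.75% = −0.60 pp.

The unemployment rate changed by −0.60 percentage points.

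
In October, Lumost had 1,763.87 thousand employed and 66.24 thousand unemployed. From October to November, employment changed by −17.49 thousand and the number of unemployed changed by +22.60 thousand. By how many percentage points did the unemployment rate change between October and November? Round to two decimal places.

October: labor force = 1,763.87 + 66.24 = 1,830.11; u = 66.24/1,830.11 = 3.62%.
November: labor force = 1,746.38 + 88.84 = 1,835.22; u = 88.84/1,835.22 = 4.84%.
Change = 4.84% − 3.62% = +1.22 pp.

The unemployment rate changed by +1.22 percentage points.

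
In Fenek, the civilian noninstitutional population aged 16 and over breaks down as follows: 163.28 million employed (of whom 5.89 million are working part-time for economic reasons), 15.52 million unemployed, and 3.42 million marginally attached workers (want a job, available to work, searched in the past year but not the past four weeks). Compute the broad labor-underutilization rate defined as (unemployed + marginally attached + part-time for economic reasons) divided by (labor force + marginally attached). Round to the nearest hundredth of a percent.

Broad underutilization rate ≈ 13.63%.

Labor force = 163.28 + 15.52 = 178.80 million.
Numerator = 15.52 + 3.42 + 5.89 = 24.83 million.
Denominator = 178.80 + 3.42 = 182.22 million.
Broad rate = 24.83 / 182.22 = 13.63%.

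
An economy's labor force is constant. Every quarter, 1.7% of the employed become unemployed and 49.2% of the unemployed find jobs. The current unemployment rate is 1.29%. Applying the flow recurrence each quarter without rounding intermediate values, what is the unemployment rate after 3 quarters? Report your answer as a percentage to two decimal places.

Unemployment rate after three quarters ≈ 3.10%.

With a fixed labor force, u_{t+1} = u_t + s·(1−u_t) − f·u_t = u_t·(1−s−f) + s.
Here 1−s−f = 0.491 and s = 0.017.
u_1 = 0.012900 × 0.491 + 0.017 = 0.023334.
u_2 = 0.023334 × 0.491 + 0.017 = 0.028457.
u_3 = 0.028457 × 0.491 + 0.017 = 0.030972.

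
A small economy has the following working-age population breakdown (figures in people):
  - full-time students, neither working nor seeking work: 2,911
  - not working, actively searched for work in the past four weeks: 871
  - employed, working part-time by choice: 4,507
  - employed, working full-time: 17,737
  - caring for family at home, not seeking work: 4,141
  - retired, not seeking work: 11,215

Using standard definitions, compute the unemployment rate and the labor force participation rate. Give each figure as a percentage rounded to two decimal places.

Unemployment rate ≈ 3.77%; labor force participation rate ≈ 55.86%.

Employed = 4,507 + 17,737 = 22,244.
Unemployed = 871.
Labor force = 22,244 + 871 = 23,115.
Not in labor force = 2,911 + 4,141 + 11,215 = 18,267 (those not working and not actively searching are outside the labor force).
Civilian working-age population = 23,115 + 18,267 = 41,382.
Unemployment rate = 871 / 23,115 = 3.77%.
Labor force participation rate = 23,115 / 41,382 = 55.86%.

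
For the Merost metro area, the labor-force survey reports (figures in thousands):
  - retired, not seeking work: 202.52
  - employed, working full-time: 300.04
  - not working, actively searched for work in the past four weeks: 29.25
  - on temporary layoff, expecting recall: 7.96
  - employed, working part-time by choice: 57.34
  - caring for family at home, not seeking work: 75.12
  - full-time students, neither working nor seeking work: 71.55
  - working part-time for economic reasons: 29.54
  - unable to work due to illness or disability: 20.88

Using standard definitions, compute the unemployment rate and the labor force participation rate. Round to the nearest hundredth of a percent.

Employed = 300.04 + 57.34 + 29.54 = 386.92 thousand (anyone who worked, including part-time for economic reasons, counts as employed).
Unemployed = 29.25 + 7.96 = 37.21 thousand (jobless and actively searching, or on temporary layoff).
Labor force = 386.92 + 37.21 = 424.13 thousand.
Not in labor force = 202.52 + 75.12 + 71.55 + 20.88 = 370.07 thousand (those not working and not actively searching are outside the labor force).
Civilian working-age population = 424.13 + 370.07 = 794.20 thousand.
Unemployment rate = 37.21 / 424.13 = 8.77%.
Labor force participation rate = 424.13 / 794.20 = 53.40%.

Unemployment rate ≈ 8.77%; labor force participation rate ≈ 53.40%.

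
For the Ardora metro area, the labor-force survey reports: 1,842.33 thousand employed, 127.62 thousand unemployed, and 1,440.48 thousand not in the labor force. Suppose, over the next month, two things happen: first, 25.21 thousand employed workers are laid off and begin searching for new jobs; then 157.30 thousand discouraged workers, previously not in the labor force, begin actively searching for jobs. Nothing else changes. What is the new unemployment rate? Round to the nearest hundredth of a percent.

Initially, labor force = 1,842.33 + 127.62 = 1,969.95 thousand, so u = 127.62/1,969.95 = 6.48%.
After the first change, employed falls and unemployed rises by 25.21; labor force unchanged → E = 1,817.12, U = 152.83, labor force = 1,969.95 thousand.
After the second change, unemployed and labor force both rise by 157.30 → E = 1,817.12, U = 310.13, labor force = 2,127.25 thousand.
New unemployment rate = 310.13 / 2,127.25 = 14.58%.

New unemployment rate ≈ 14.58%.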